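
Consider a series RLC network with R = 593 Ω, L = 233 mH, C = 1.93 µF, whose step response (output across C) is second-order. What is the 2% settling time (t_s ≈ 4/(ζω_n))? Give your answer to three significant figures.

For a series RLC circuit (capacitor voltage as output), ω_n = 1/√(LC) = 1/√(233 mH · 1.93 µF) = 1490 rad/s.
ζ = (R/2)·√(C/L) = (593/2)·√(1.93 µF/233 mH) = 0.853.
t_s ≈ 4/(ζω_n) = 0.00314 s.

t_s ≈ 0.00314 s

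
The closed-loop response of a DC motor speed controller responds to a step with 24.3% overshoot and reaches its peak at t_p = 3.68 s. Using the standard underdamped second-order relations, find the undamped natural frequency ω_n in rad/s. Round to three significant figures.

ω_n ≈ 0.936 rad/s

From the overshoot, ζ = −ln(OS)/√(π²+ln²(OS)) = 0.411.
t_p = π/ω_d ⇒ ω_d = 0.854 rad/s; then ω_n = ω_d/√(1−ζ²) = 0.936 rad/s.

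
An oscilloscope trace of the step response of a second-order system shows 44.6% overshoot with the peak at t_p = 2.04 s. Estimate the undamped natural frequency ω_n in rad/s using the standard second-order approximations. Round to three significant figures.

ω_n ≈ 1.59 rad/s

The overshoot fixes ζ = −ln(OS)/√(π²+ln²(OS)) = 0.249.
t_p = π/ω_d ⇒ ω_d = 1.54 rad/s; then ω_n = ω_d/√(1−ζ²) = 1.59 rad/s.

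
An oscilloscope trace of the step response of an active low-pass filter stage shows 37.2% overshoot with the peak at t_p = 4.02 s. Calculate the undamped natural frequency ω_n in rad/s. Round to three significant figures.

ω_n ≈ 0.819 rad/s

From the overshoot, ζ = −ln(OS)/√(π²+ln²(OS)) = 0.300.
From t_p = π/ω_d, ω_d = π/4.02 = 0.781 rad/s, so ω_n = ω_d/√(1−ζ²) = 0.819 rad/s.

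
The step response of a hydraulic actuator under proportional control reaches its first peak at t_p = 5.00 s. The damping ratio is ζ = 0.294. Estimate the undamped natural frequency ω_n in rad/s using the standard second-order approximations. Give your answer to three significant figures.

ω_n ≈ 0.657 rad/s

Peak time t_p = π/ω_d, so ω_d = π/t_p = π/5.00 = 0.628 rad/s.
ω_n = ω_d/√(1−ζ²) = 0.628/√0.914 = 0.657 rad/s.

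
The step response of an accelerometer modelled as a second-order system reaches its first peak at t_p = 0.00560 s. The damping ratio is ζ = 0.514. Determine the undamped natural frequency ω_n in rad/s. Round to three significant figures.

Peak time t_p = π/ω_d, so ω_d = π/t_p = π/0.00560 = 561 rad/s.
ω_n = ω_d/√(1−ζ²) = 561/√0.736 = 654 rad/s.

ω_n ≈ 654 rad/s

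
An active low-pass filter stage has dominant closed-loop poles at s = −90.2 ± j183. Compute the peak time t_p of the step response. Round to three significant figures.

t_p = π/ω_d with ω_d = 183 (the imaginary part), so t_p = 0.0172 s.

t_p ≈ 0.0172 s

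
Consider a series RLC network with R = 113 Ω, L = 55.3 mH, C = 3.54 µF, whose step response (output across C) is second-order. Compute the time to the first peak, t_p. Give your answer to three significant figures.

For a series RLC circuit (capacitor voltage as output), ω_n = 1/√(LC) = 1/√(55.3 mH · 3.54 µF) = 2260 rad/s.
ζ = (R/2)·√(C/L) = (113/2)·√(3.54 µF/55.3 mH) = 0.452.
The damped frequency ω_d = ω_n√(1−ζ²) = 2020 rad/s. t_p = π/ω_d = 0.00156 s.

t_p ≈ 0.00156 s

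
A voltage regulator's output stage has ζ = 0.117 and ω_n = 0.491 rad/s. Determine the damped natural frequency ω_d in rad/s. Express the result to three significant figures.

ω_d = ω_n√(1−ζ²) = 0.491·√0.986 = 0.488 rad/s.

ω_d ≈ 0.488 rad/s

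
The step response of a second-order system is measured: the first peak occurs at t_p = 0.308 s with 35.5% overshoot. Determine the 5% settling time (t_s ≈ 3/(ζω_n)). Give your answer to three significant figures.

ζ from %OS: ζ = |ln 0.355|/√(π²+ln²0.355) = 0.313.
t_p = π/ω_d ⇒ ω_d = 10.2 rad/s; then ω_n = ω_d/√(1−ζ²) = 10.7 rad/s.
t_s ≈ 3/(ζω_n) = 3/(0.313·10.7) = 0.892 s.

t_s ≈ 0.892 s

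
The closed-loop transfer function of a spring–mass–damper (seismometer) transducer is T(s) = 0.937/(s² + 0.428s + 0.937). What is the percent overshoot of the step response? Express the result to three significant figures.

%OS ≈ 49.1%

Comparing the denominator to s² + 2ζω_n s + ω_n²: ω_n = √0.937 = 0.968 rad/s, and 2ζω_n = 0.428 so ζ = 0.428/(2·0.968) = 0.221.
%OS = 100·exp(−πζ/√(1−ζ²)) = 49.1%.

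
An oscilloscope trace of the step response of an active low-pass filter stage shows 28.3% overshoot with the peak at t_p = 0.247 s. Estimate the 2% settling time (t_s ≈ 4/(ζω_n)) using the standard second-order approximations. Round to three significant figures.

t_s ≈ 0.783 s

From the overshoot, ζ = −ln(OS)/√(π²+ln²(OS)) = 0.373.
t_p = π/ω_d ⇒ ω_d = 12.7 rad/s; then ω_n = ω_d/√(1−ζ²) = 13.7 rad/s.
t_s ≈ 4/(ζω_n) = 4/(0.373·13.7) = 0.783 s.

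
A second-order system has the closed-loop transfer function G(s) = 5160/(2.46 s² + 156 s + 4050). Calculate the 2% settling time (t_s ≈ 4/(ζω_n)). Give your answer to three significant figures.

Dividing through by 2.46: denominator becomes s² + 63.41 s + 1646.
So ω_n = √1646 = 40.6 rad/s and ζ = 63.41/(2·40.6) = 0.781.
t_s ≈ 4/(ζω_n) = 0.126 s.

t_s ≈ 0.126 s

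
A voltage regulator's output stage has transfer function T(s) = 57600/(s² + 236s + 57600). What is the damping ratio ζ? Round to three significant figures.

Matching coefficients with s² + 2ζω_n s + ω_n² gives ω_n² = 57600 ⇒ ω_n = 240 rad/s, and ζ = 236/(2ω_n) = 0.492.

ζ ≈ 0.492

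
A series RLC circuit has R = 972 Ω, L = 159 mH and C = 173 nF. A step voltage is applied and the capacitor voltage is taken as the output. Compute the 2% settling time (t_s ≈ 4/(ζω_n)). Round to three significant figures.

t_s ≈ 0.00131 s

For a series RLC circuit (capacitor voltage as output), ω_n = 1/√(LC) = 1/√(159 mH · 173 nF) = 6030 rad/s.
ζ = (R/2)·√(C/L) = (972/2)·√(173 nF/159 mH) = 0.507.
t_s ≈ 4/(ζω_n) = 0.00131 s.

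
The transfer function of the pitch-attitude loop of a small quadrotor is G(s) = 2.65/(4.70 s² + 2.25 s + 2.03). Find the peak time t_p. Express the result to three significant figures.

t_p ≈ 5.13 s

Dividing through by 4.70: denominator becomes s² + 0.4787 s + 0.4319.
So ω_n = √0.4319 = 0.657 rad/s and ζ = 0.4787/(2·0.657) = 0.364.
ω_d = 0.657·√(1 − 0.364²) = 0.612 rad/s. t_p = π/ω_d = 5.13 s.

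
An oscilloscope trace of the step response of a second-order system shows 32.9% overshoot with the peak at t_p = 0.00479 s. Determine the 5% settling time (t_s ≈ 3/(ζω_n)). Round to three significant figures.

ζ from %OS: ζ = |ln 0.329|/√(π²+ln²0.329) = 0.334.
From t_p = π/ω_d, ω_d = π/0.00479 = 656 rad/s, so ω_n = ω_d/√(1−ζ²) = 696 rad/s.
t_s ≈ 3/(ζω_n) = 3/(0.334·696) = 0.0129 s.

t_s ≈ 0.0129 s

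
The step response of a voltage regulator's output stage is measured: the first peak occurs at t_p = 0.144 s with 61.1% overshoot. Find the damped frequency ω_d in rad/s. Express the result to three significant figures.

ω_d ≈ 21.8 rad/s

t_p = π/ω_d, so ω_d = π/0.144 = 21.8 rad/s.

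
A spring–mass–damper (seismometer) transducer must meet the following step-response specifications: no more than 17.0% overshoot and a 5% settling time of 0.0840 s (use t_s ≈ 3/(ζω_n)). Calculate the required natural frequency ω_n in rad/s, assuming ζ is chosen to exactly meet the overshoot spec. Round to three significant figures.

ω_n ≈ 72.7 rad/s

ζ = −ln(OS)/√(π² + (ln OS)²). With OS = 0.170, ln OS = −1.772 and ζ = 1.772/3.607 = 0.491.
From t_s ≈ 3/(ζω_n): ω_n = 3/(ζ·t_s) = 3/(0.491·0.0840) = 72.7 rad/s.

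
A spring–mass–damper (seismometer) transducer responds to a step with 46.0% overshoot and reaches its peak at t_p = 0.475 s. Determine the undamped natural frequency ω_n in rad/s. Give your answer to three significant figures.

From the overshoot, ζ = −ln(OS)/√(π²+ln²(OS)) = 0.240.
From t_p = π/ω_d, ω_d = π/0.475 = 6.61 rad/s, so ω_n = ω_d/√(1−ζ²) = 6.81 rad/s.

ω_n ≈ 6.81 rad/s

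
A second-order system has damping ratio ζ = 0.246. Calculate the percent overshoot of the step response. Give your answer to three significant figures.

%OS ≈ 45.1%

For an underdamped second-order system, %OS = 100·exp(−πζ/√(1−ζ²)).
πζ/√(1−ζ²) = π·0.246/√(1−0.0605) = 0.7973, so %OS = 100·e^(−0.7973) = 45.1%.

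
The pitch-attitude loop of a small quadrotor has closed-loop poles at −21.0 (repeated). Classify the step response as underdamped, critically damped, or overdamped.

Since there is a repeated negative-real pole, the response is critically damped.

critically damped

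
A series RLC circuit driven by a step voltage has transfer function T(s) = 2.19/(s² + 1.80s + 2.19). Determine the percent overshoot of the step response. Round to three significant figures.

ω_n = √2.19 = 1.48 rad/s; ζ = 1.80/(2·1.48) = 0.608.
%OS = 100 e^{−πζ/√(1−ζ²)} with ζ = 0.608 gives 9.01%.

%OS ≈ 9.01%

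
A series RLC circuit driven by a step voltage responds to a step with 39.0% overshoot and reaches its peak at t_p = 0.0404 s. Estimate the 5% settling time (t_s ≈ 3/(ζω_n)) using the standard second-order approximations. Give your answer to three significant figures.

t_s ≈ 0.129 s

ζ from %OS: ζ = |ln 0.390|/√(π²+ln²0.390) = 0.287.
t_p = π/ω_d ⇒ ω_d = 77.8 rad/s; then ω_n = ω_d/√(1−ζ²) = 81.2 rad/s.
t_s ≈ 3/(ζω_n) = 3/(0.287·81.2) = 0.129 s.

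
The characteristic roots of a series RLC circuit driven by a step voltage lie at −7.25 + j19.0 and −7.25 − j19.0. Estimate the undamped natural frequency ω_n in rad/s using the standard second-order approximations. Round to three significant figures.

With σ = 7.25, ω_d = 19.0: ω_n = √(σ²+ω_d²) = 20.3 rad/s, ζ = σ/ω_n = 0.357.

ω_n ≈ 20.3 rad/s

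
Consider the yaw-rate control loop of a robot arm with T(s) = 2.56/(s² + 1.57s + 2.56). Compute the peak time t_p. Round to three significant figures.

t_p ≈ 2.25 s

ω_n = √2.56 = 1.60 rad/s; ζ = 1.57/(2·1.60) = 0.491.
ω_d = 1.60·√(1 − 0.491²) = 1.39 rad/s. Then t_p = π/ω_d = 2.25 s.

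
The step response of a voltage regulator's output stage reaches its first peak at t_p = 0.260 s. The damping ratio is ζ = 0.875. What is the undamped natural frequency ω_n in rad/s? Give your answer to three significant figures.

ω_n ≈ 25.0 rad/s

Peak time t_p = π/ω_d, so ω_d = π/t_p = π/0.260 = 12.1 rad/s.
ω_n = ω_d/√(1−ζ²) = 12.1/√0.234 = 25.0 rad/s.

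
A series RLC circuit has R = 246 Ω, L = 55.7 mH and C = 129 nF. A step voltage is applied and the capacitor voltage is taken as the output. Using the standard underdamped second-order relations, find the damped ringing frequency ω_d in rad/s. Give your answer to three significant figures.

For a series RLC circuit (capacitor voltage as output), ω_n = 1/√(LC) = 1/√(55.7 mH · 129 nF) = 11800 rad/s.
ζ = (R/2)·√(C/L) = (246/2)·√(129 nF/55.7 mH) = 0.187.
ω_d = ω_n√(1−ζ²) = 11600 rad/s.

ω_d ≈ 11600 rad/s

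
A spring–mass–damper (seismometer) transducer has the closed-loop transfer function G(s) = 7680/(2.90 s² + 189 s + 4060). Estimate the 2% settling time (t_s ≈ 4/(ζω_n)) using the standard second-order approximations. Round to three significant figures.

Dividing through by 2.90: denominator becomes s² + 65.17 s + 1400.
So ω_n = √1400 = 37.4 rad/s and ζ = 65.17/(2·37.4) = 0.871.
t_s ≈ 4/(ζω_n) = 0.123 s.

t_s ≈ 0.123 s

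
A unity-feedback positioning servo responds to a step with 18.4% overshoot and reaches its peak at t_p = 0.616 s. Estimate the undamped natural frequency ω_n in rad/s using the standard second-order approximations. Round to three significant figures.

ω_n ≈ 5.79 rad/s

From the overshoot, ζ = −ln(OS)/√(π²+ln²(OS)) = 0.474.
From t_p = π/ω_d, ω_d = π/0.616 = 5.10 rad/s, so ω_n = ω_d/√(1−ζ²) = 5.79 rad/s.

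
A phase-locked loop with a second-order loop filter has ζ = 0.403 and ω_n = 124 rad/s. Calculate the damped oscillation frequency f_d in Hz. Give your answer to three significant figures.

ω_d = ω_n√(1−ζ²) = 124·√0.838 = 113 rad/s.
f_d = ω_d/(2π) = 18.1 Hz.

f_d ≈ 18.1 Hz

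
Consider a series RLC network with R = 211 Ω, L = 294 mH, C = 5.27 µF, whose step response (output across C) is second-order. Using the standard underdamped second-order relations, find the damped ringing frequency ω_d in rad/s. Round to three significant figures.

ω_d ≈ 719 rad/s

For a series RLC circuit (capacitor voltage as output), ω_n = 1/√(LC) = 1/√(294 mH · 5.27 µF) = 803 rad/s.
ζ = (R/2)·√(C/L) = (211/2)·√(5.27 µF/294 mH) = 0.447.
The damped frequency ω_d = ω_n√(1−ζ²) = 719 rad/s.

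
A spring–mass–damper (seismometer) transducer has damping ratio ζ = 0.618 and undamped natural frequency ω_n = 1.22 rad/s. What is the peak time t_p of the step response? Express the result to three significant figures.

t_p ≈ 3.28 s

The damped frequency is ω_d = ω_n√(1−ζ²) = 1.22·√(1−0.382) = 0.959 rad/s.
Peak time t_p = π/ω_d = π/0.959 = 3.28 s.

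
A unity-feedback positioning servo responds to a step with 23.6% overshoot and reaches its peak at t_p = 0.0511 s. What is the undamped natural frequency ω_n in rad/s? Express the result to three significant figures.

From the overshoot, ζ = −ln(OS)/√(π²+ln²(OS)) = 0.418.
t_p = π/ω_d ⇒ ω_d = 61.5 rad/s; then ω_n = ω_d/√(1−ζ²) = 67.7 rad/s.

ω_n ≈ 67.7 rad/s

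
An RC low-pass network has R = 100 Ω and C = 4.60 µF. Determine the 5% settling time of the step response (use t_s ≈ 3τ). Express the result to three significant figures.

t_s ≈ 0.00138 s

τ = RC = 100 × 4.60 µF = 0.000460 s.
t_s ≈ 3τ = 0.00138 s.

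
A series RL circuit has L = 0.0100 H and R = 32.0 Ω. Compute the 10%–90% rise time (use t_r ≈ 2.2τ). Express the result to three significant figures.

t_r ≈ 0.000688 s

τ = L/R = 0.0100/32.0 = 0.000313 s.
t_r ≈ 2.2τ = 0.000688 s.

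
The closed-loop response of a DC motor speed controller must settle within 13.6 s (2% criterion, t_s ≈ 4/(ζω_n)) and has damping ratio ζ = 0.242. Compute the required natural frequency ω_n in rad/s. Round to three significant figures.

ω_n ≈ 1.22 rad/s

Rearranging t_s ≈ 4/(ζω_n) gives ω_n = 4/(ζ·t_s) = 4/(0.242 × 13.6) = 1.22 rad/s.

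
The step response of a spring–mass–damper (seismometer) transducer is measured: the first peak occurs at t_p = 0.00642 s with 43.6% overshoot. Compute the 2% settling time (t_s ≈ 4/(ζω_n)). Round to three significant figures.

The overshoot fixes ζ = −ln(OS)/√(π²+ln²(OS)) = 0.255.
From t_p = π/ω_d, ω_d = π/0.00642 = 489 rad/s, so ω_n = ω_d/√(1−ζ²) = 506 rad/s.
t_s ≈ 4/(ζω_n) = 4/(0.255·506) = 0.0309 s.

t_s ≈ 0.0309 s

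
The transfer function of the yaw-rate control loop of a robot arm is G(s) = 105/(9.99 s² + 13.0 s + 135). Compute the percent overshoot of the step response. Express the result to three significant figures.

%OS ≈ 56.8%

Dividing through by 9.99: denominator becomes s² + 1.301 s + 13.51.
So ω_n = √13.51 = 3.68 rad/s and ζ = 1.301/(2·3.68) = 0.177.
%OS = 100·exp(−πζ/√(1−ζ²)) = 56.8%.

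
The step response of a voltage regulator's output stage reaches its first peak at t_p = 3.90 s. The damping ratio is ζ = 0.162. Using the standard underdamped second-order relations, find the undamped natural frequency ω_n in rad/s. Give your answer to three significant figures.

Peak time t_p = π/ω_d, so ω_d = π/t_p = π/3.90 = 0.806 rad/s.
ω_n = ω_d/√(1−ζ²) = 0.806/√0.974 = 0.816 rad/s.

ω_n ≈ 0.816 rad/s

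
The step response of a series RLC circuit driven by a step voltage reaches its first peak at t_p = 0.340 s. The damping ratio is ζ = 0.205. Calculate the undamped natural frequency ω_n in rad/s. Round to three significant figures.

Peak time t_p = π/ω_d, so ω_d = π/t_p = π/0.340 = 9.24 rad/s.
ω_n = ω_d/√(1−ζ²) = 9.24/√0.958 = 9.44 rad/s.

ω_n ≈ 9.44 rad/s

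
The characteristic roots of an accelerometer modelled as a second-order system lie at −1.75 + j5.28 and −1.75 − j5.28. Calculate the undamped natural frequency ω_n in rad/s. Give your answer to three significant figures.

|pole| = ω_n = √(1.75² + 5.28²) = 5.56 rad/s; ζ = cos θ = σ/ω_n = 0.315.

ω_n ≈ 5.56 rad/s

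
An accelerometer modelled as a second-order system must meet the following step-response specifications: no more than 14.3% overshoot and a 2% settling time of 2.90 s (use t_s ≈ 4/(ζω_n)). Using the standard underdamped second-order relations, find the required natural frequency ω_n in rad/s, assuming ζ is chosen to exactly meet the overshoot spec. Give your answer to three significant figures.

ζ = −ln(OS)/√(π² + (ln OS)²). With OS = 0.143, ln OS = −1.945 and ζ = 1.945/3.695 = 0.526.
Then ω_n = 4/(ζ t_s) = 4/(0.526 × 2.90) = 2.62 rad/s.

ω_n ≈ 2.62 rad/s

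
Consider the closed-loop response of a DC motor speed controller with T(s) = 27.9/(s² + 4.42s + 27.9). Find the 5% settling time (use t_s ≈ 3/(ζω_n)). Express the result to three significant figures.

t_s ≈ 1.36 s

Matching coefficients with s² + 2ζω_n s + ω_n² gives ω_n² = 27.9 ⇒ ω_n = 5.28 rad/s, and ζ = 4.42/(2ω_n) = 0.418.
t_s ≈ 3/(ζω_n) = 3/(0.418·5.28) = 1.36 s.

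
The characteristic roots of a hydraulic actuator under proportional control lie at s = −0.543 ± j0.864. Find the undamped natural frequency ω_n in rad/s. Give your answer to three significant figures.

With σ = 0.543, ω_d = 0.864: ω_n = √(σ²+ω_d²) = 1.02 rad/s, ζ = σ/ω_n = 0.532.

ω_n ≈ 1.02 rad/s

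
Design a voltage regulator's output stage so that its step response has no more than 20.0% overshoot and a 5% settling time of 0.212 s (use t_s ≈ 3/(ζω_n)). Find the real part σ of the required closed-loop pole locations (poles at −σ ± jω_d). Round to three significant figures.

The settling-time spec alone fixes σ = ζω_n = 3/t_s = 3/0.212 = 14.2.
(Overshoot then fixes ζ = 0.456 and hence ω_d = σ·√(1−ζ²)/ζ = 27.6 rad/s.)

σ ≈ 14.2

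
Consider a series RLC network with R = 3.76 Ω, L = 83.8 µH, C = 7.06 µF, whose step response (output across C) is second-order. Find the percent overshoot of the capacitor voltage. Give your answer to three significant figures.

%OS ≈ 12.9%

For a series RLC circuit (capacitor voltage as output), ω_n = 1/√(LC) = 1/√(83.8 µH · 7.06 µF) = 41100 rad/s.
ζ = (R/2)·√(C/L) = (3.76/2)·√(7.06 µF/83.8 µH) = 0.546.
Overshoot: exp(−π·0.546/√(1−0.546²)) = 0.129, i.e. 12.9%.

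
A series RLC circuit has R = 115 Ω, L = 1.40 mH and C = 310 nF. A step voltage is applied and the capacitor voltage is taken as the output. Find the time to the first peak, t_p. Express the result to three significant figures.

For a series RLC circuit (capacitor voltage as output), ω_n = 1/√(LC) = 1/√(1.40 mH · 310 nF) = 48000 rad/s.
ζ = (R/2)·√(C/L) = (115/2)·√(310 nF/1.40 mH) = 0.856.
ω_d = ω_n√(1−ζ²) = 24800 rad/s. t_p = π/ω_d = 0.000126 s.

t_p ≈ 0.000126 s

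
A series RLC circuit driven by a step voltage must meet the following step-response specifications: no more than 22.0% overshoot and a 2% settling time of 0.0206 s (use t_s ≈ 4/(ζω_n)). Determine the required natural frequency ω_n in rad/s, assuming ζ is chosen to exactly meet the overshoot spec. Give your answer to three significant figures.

Inverting the overshoot relation: ζ = |ln 0.220|/√(π² + ln²0.220) = 0.434.
Then ω_n = 4/(ζ t_s) = 4/(0.434 × 0.0206) = 447 rad/s.

ω_n ≈ 447 rad/s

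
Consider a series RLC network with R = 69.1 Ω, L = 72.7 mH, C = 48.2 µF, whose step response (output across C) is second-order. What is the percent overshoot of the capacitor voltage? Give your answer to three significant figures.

For a series RLC circuit (capacitor voltage as output), ω_n = 1/√(LC) = 1/√(72.7 mH · 48.2 µF) = 534 rad/s.
ζ = (R/2)·√(C/L) = (69.1/2)·√(48.2 µF/72.7 mH) = 0.890.
Overshoot: exp(−π·0.890/√(1−0.890²)) = 0.00220, i.e. 0.220%.

%OS ≈ 0.220%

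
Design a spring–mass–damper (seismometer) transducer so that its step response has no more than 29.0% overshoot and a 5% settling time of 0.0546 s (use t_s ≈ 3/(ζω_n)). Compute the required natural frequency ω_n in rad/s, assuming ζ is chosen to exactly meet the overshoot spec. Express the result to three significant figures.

From %OS = 100·exp(−πζ/√(1−ζ²)), invert to get ζ = −ln(OS)/√(π² + ln²(OS)) with OS = 0.290.
−ln 0.290 = 1.238, so ζ = 1.238/√(π² + 1.532) = 0.367.
From t_s ≈ 3/(ζω_n): ω_n = 3/(ζ·t_s) = 3/(0.367·0.0546) = 150 rad/s.

ω_n ≈ 150 rad/s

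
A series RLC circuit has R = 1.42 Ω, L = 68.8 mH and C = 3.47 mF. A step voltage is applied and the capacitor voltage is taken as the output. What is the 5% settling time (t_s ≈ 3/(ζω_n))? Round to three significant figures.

For a series RLC circuit (capacitor voltage as output), ω_n = 1/√(LC) = 1/√(68.8 mH · 3.47 mF) = 64.7 rad/s.
ζ = (R/2)·√(C/L) = (1.42/2)·√(3.47 mF/68.8 mH) = 0.159.
t_s ≈ 3/(ζω_n) = 0.291 s.

t_s ≈ 0.291 s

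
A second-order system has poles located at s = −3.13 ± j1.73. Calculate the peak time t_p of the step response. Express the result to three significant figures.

t_p ≈ 1.82 s

t_p = π/ω_d with ω_d = 1.73 (the imaginary part), so t_p = 1.82 s.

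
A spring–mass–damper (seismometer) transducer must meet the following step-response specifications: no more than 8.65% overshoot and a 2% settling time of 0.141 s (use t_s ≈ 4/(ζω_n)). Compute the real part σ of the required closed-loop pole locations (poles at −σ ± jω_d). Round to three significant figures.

σ ≈ 28.4

The settling-time spec alone fixes σ = ζω_n = 4/t_s = 4/0.141 = 28.4.
(Overshoot then fixes ζ = 0.615 and hence ω_d = σ·√(1−ζ²)/ζ = 36.4 rad/s.)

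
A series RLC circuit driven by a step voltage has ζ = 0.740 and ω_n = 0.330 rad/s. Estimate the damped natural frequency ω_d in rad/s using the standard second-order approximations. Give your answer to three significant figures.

ω_d ≈ 0.222 rad/s

ω_d = ω_n√(1−ζ²) = 0.330·√0.452 = 0.222 rad/s.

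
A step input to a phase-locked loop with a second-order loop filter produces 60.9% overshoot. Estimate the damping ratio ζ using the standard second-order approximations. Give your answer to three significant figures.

Inverting the overshoot relation: ζ = |ln 0.609|/√(π² + ln²0.609) = 0.156.

ζ ≈ 0.156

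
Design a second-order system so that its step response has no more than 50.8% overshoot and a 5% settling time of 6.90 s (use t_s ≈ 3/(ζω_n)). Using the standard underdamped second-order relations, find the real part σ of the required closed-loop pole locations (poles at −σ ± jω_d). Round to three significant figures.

The settling-time spec alone fixes σ = ζω_n = 3/t_s = 3/6.90 = 0.435.
(Overshoot then fixes ζ = 0.211 and hence ω_d = σ·√(1−ζ²)/ζ = 2.02 rad/s.)

σ ≈ 0.435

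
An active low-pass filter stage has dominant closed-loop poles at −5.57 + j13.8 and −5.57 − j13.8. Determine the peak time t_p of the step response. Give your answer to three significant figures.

t_p ≈ 0.228 s

t_p = π/ω_d with ω_d = 13.8 (the imaginary part), so t_p = 0.228 s.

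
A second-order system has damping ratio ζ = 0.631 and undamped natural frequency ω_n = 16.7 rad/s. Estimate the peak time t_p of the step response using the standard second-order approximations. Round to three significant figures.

The damped frequency is ω_d = ω_n√(1−ζ²) = 16.7·√(1−0.398) = 13.0 rad/s.
Peak time t_p = π/ω_d = π/13.0 = 0.242 s.

t_p ≈ 0.242 s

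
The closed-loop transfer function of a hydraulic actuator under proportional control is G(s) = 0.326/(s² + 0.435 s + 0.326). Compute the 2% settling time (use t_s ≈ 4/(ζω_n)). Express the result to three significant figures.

ω_n = √0.326 = 0.571 rad/s; ζ = 0.435/(2·0.571) = 0.381.
t_s ≈ 4/(ζω_n) = 4/(0.381·0.571) = 18.4 s.

t_s ≈ 18.4 s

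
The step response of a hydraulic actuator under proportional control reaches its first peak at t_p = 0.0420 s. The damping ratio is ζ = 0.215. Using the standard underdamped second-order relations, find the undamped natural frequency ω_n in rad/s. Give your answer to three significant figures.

ω_n ≈ 76.6 rad/s

Peak time t_p = π/ω_d, so ω_d = π/t_p = π/0.0420 = 74.8 rad/s.
ω_n = ω_d/√(1−ζ²) = 74.8/√0.954 = 76.6 rad/s.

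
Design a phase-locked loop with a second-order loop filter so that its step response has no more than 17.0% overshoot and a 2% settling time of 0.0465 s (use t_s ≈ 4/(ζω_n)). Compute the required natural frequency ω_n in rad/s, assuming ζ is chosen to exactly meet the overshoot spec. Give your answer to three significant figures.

ω_n ≈ 175 rad/s

ζ = −ln(OS)/√(π² + (ln OS)²). With OS = 0.170, ln OS = −1.772 and ζ = 1.772/3.607 = 0.491.
From t_s ≈ 4/(ζω_n): ω_n = 4/(ζ·t_s) = 4/(0.491·0.0465) = 175 rad/s.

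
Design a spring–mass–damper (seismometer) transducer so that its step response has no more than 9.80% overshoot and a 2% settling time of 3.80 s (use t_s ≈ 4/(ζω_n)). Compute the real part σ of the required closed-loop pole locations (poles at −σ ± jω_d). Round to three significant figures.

The settling-time spec alone fixes σ = ζω_n = 4/t_s = 4/3.80 = 1.05.
(Overshoot then fixes ζ = 0.595 and hence ω_d = σ·√(1−ζ²)/ζ = 1.42 rad/s.)

σ ≈ 1.05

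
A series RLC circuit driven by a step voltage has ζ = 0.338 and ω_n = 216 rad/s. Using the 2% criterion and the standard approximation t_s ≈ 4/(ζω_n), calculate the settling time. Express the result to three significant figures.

t_s ≈ 0.0548 s

t_s ≈ 4/(ζω_n) = 4/(0.338 × 216) = 0.0548 s.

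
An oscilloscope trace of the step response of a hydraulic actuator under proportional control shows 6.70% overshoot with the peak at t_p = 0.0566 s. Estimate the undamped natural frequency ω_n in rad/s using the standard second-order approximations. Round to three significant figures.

From the overshoot, ζ = −ln(OS)/√(π²+ln²(OS)) = 0.652.
t_p = π/ω_d ⇒ ω_d = 55.5 rad/s; then ω_n = ω_d/√(1−ζ²) = 73.2 rad/s.

ω_n ≈ 73.2 rad/s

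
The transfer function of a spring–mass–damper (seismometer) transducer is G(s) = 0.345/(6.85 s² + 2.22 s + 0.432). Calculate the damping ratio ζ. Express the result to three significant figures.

ζ ≈ 0.645

Dividing through by 6.85: denominator becomes s² + 0.3241 s + 0.06307.
So ω_n = √0.06307 = 0.251 rad/s and ζ = 0.3241/(2·0.251) = 0.645.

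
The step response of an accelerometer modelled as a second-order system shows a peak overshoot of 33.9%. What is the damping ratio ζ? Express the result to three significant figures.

From %OS = 100·exp(−πζ/√(1−ζ²)), invert to get ζ = −ln(OS)/√(π² + ln²(OS)) with OS = 0.339.
−ln 0.339 = 1.082, so ζ = 1.082/√(π² + 1.170) = 0.326.

ζ ≈ 0.326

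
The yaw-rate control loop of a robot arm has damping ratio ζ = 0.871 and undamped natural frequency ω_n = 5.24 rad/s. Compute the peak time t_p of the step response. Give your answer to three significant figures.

The damped frequency is ω_d = ω_n√(1−ζ²) = 5.24·√(1−0.759) = 2.57 rad/s.
Peak time t_p = π/ω_d = π/2.57 = 1.22 s.

t_p ≈ 1.22 s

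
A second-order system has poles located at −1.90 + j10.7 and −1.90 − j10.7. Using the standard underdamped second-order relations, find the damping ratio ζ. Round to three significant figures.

With σ = 1.90, ω_d = 10.7: ω_n = √(σ²+ω_d²) = 10.9 rad/s, ζ = σ/ω_n = 0.175.

ζ ≈ 0.175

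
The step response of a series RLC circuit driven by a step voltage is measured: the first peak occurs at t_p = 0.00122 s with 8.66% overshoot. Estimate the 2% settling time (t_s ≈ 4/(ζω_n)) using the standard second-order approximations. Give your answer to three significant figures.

The overshoot fixes ζ = −ln(OS)/√(π²+ln²(OS)) = 0.614.
From t_p = π/ω_d, ω_d = π/0.00122 = 2580 rad/s, so ω_n = ω_d/√(1−ζ²) = 3260 rad/s.
t_s ≈ 4/(ζω_n) = 4/(0.614·3260) = 0.00199 s.

t_s ≈ 0.00199 s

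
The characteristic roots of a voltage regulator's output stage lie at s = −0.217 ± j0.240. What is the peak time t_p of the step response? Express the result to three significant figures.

t_p ≈ 13.1 s

t_p = π/ω_d with ω_d = 0.240 (the imaginary part), so t_p = 13.1 s.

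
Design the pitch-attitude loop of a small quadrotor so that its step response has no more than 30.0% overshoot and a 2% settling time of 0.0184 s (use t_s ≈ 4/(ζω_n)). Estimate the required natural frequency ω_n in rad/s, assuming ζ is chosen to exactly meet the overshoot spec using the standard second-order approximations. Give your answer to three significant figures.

Inverting the overshoot relation: ζ = |ln 0.300|/√(π² + ln²0.300) = 0.358.
Then ω_n = 4/(ζ t_s) = 4/(0.358 × 0.0184) = 607 rad/s.

ω_n ≈ 607 rad/s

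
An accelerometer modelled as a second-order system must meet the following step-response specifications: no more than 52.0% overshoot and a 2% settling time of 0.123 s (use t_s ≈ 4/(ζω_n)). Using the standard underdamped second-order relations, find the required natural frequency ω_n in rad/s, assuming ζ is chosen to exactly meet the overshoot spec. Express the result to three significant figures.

From %OS = 100·exp(−πζ/√(1−ζ²)), invert to get ζ = −ln(OS)/√(π² + ln²(OS)) with OS = 0.520.
−ln 0.520 = 0.6539, so ζ = 0.6539/√(π² + 0.4276) = 0.204.
Then ω_n = 4/(ζ t_s) = 4/(0.204 × 0.123) = 160 rad/s.

ω_n ≈ 160 rad/s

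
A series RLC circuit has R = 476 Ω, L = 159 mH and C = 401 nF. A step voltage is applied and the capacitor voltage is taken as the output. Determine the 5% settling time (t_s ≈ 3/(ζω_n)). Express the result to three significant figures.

For a series RLC circuit (capacitor voltage as output), ω_n = 1/√(LC) = 1/√(159 mH · 401 nF) = 3960 rad/s.
ζ = (R/2)·√(C/L) = (476/2)·√(401 nF/159 mH) = 0.378.
t_s ≈ 3/(ζω_n) = 0.00200 s.

t_s ≈ 0.00200 s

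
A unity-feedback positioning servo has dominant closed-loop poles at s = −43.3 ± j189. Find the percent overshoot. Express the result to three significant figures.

With σ = 43.3, ω_d = 189: ω_n = √(σ²+ω_d²) = 194 rad/s, ζ = σ/ω_n = 0.223.
%OS = 100 e^{−πζ/√(1−ζ²)} with ζ = 0.223 gives 48.7%.

%OS ≈ 48.7%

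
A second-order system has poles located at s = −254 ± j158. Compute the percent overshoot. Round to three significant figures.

The poles are at −σ ± jω_d with σ = 254 and ω_d = 158, so ω_n = √(σ²+ω_d²) = 299 rad/s and ζ = σ/ω_n = 0.849.
Overshoot: exp(−π·0.849/√(1−0.849²)) = 0.00641, i.e. 0.641%.

%OS ≈ 0.641%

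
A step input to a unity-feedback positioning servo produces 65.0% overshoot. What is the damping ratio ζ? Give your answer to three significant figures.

ζ ≈ 0.136

From %OS = 100·exp(−πζ/√(1−ζ²)), invert to get ζ = −ln(OS)/√(π² + ln²(OS)) with OS = 0.650.
−ln 0.650 = 0.4308, so ζ = 0.4308/√(π² + 0.1856) = 0.136.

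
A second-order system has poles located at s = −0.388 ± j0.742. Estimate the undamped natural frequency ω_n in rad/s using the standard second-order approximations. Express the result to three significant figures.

With σ = 0.388, ω_d = 0.742: ω_n = √(σ²+ω_d²) = 0.837 rad/s, ζ = σ/ω_n = 0.463.

ω_n ≈ 0.837 rad/s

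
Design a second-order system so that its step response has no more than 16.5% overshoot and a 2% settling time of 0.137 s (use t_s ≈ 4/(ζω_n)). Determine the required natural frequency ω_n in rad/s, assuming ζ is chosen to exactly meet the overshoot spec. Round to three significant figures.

ζ = −ln(OS)/√(π² + (ln OS)²). With OS = 0.165, ln OS = −1.802 and ζ = 1.802/3.622 = 0.498.
Then ω_n = 4/(ζ t_s) = 4/(0.498 × 0.137) = 58.7 rad/s.

ω_n ≈ 58.7 rad/s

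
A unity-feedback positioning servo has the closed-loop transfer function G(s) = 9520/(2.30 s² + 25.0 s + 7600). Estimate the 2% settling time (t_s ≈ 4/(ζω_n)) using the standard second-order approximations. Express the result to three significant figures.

Dividing through by 2.30: denominator becomes s² + 10.87 s + 3304.
So ω_n = √3304 = 57.5 rad/s and ζ = 10.87/(2·57.5) = 0.0945.
t_s ≈ 4/(ζω_n) = 0.736 s.

t_s ≈ 0.736 s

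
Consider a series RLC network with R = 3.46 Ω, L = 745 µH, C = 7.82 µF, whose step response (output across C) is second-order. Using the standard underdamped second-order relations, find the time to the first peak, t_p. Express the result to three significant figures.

For a series RLC circuit (capacitor voltage as output), ω_n = 1/√(LC) = 1/√(745 µH · 7.82 µF) = 13100 rad/s.
ζ = (R/2)·√(C/L) = (3.46/2)·√(7.82 µF/745 µH) = 0.177.
The damped frequency ω_d = ω_n√(1−ζ²) = 12900 rad/s. t_p = π/ω_d = 0.000244 s.

t_p ≈ 0.000244 s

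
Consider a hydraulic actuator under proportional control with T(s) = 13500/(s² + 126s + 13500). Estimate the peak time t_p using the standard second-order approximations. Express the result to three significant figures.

t_p ≈ 0.0322 s

Comparing the denominator to s² + 2ζω_n s + ω_n²: ω_n = √13500 = 116 rad/s, and 2ζω_n = 126 so ζ = 126/(2·116) = 0.542.
The damped frequency ω_d = ω_n√(1−ζ²) = 97.6 rad/s. Then t_p = π/ω_d = 0.0322 s.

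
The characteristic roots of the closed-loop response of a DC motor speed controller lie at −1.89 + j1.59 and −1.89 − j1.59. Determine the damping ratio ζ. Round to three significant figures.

With σ = 1.89, ω_d = 1.59: ω_n = √(σ²+ω_d²) = 2.47 rad/s, ζ = σ/ω_n = 0.765.

ζ ≈ 0.765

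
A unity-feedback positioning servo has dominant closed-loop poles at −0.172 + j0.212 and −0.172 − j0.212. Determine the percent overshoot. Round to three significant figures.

|pole| = ω_n = √(0.172² + 0.212²) = 0.273 rad/s; ζ = cos θ = σ/ω_n = 0.630.
%OS = 100 e^{−πζ/√(1−ζ²)} with ζ = 0.630 gives 7.82%.

%OS ≈ 7.82%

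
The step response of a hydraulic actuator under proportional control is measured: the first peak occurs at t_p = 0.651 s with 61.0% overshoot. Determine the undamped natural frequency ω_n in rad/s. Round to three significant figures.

ω_n ≈ 4.89 rad/s

ζ from %OS: ζ = |ln 0.610|/√(π²+ln²0.610) = 0.155.
t_p = π/ω_d ⇒ ω_d = 4.83 rad/s; then ω_n = ω_d/√(1−ζ²) = 4.89 rad/s.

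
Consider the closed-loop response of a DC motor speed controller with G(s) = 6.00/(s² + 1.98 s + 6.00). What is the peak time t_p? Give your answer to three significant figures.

t_p ≈ 1.40 s

Matching coefficients with s² + 2ζω_n s + ω_n² gives ω_n² = 6.00 ⇒ ω_n = 2.45 rad/s, and ζ = 1.98/(2ω_n) = 0.404.
ω_d = 2.45·√(1 − 0.404²) = 2.24 rad/s. Then t_p = π/ω_d = 1.40 s.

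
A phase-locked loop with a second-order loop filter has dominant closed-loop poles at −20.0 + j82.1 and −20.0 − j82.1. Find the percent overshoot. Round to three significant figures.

With σ = 20.0, ω_d = 82.1: ω_n = √(σ²+ω_d²) = 84.5 rad/s, ζ = σ/ω_n = 0.237.
%OS = 100 e^{−πζ/√(1−ζ²)} with ζ = 0.237 gives 46.5%.

%OS ≈ 46.5%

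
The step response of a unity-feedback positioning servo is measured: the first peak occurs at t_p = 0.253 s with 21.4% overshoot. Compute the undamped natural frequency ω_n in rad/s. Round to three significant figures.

ω_n ≈ 13.8 rad/s

The overshoot fixes ζ = −ln(OS)/√(π²+ln²(OS)) = 0.441.
From t_p = π/ω_d, ω_d = π/0.253 = 12.4 rad/s, so ω_n = ω_d/√(1−ζ²) = 13.8 rad/s.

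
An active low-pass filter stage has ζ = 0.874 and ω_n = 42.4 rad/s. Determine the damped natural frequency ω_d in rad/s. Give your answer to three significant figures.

ω_d = ω_n√(1−ζ²) = 42.4·√0.236 = 20.6 rad/s.

ω_d ≈ 20.6 rad/s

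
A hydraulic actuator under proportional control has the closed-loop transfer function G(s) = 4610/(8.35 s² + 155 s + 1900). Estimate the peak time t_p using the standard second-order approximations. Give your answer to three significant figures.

t_p ≈ 0.264 s

Dividing through by 8.35: denominator becomes s² + 18.56 s + 227.5.
So ω_n = √227.5 = 15.1 rad/s and ζ = 18.56/(2·15.1) = 0.615.
The damped frequency ω_d = ω_n√(1−ζ²) = 11.9 rad/s. t_p = π/ω_d = 0.264 s.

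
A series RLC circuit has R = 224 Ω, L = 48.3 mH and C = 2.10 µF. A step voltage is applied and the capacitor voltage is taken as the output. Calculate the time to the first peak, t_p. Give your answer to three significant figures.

For a series RLC circuit (capacitor voltage as output), ω_n = 1/√(LC) = 1/√(48.3 mH · 2.10 µF) = 3140 rad/s.
ζ = (R/2)·√(C/L) = (224/2)·√(2.10 µF/48.3 mH) = 0.739.
The damped frequency ω_d = ω_n√(1−ζ²) = 2120 rad/s. t_p = π/ω_d = 0.00148 s.

t_p ≈ 0.00148 s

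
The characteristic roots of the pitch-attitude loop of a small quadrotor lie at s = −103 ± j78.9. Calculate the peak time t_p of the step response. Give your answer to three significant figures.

t_p ≈ 0.0398 s

t_p = π/ω_d with ω_d = 78.9 (the imaginary part), so t_p = 0.0398 s.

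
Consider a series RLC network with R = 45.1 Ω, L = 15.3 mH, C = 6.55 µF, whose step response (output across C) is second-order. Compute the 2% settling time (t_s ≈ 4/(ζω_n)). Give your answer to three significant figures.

For a series RLC circuit (capacitor voltage as output), ω_n = 1/√(LC) = 1/√(15.3 mH · 6.55 µF) = 3160 rad/s.
ζ = (R/2)·√(C/L) = (45.1/2)·√(6.55 µF/15.3 mH) = 0.467.
t_s ≈ 4/(ζω_n) = 0.00271 s.

t_s ≈ 0.00271 s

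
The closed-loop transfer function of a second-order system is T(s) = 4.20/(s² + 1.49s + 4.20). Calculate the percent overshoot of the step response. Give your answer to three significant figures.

%OS ≈ 29.3%

Matching coefficients with s² + 2ζω_n s + ω_n² gives ω_n² = 4.20 ⇒ ω_n = 2.05 rad/s, and ζ = 1.49/(2ω_n) = 0.364.
Overshoot: exp(−π·0.364/√(1−0.364²)) = 0.293, i.e. 29.3%.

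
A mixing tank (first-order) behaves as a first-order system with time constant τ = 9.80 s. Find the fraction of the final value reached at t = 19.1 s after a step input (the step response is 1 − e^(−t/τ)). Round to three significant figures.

y(t)/y_∞ = 1 − e^(−t/τ) = 1 − e^(−19.1/9.80) = 1 − e^(−1.95) = 0.858.

y/y_∞ ≈ 0.858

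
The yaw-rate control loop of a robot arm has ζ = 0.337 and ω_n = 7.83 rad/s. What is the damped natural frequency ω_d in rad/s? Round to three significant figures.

ω_d ≈ 7.37 rad/s

ω_d = ω_n√(1−ζ²) = 7.83·√0.886 = 7.37 rad/s.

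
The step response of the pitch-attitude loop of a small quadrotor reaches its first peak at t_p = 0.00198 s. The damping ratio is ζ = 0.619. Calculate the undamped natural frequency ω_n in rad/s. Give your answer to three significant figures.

Peak time t_p = π/ω_d, so ω_d = π/t_p = π/0.00198 = 1590 rad/s.
ω_n = ω_d/√(1−ζ²) = 1590/√0.617 = 2020 rad/s.

ω_n ≈ 2020 rad/s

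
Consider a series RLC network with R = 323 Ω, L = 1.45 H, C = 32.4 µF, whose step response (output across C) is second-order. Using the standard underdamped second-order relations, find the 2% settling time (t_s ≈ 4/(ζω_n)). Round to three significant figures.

For a series RLC circuit (capacitor voltage as output), ω_n = 1/√(LC) = 1/√(1.45 H · 32.4 µF) = 146 rad/s.
ζ = (R/2)·√(C/L) = (323/2)·√(32.4 µF/1.45 H) = 0.763.
t_s ≈ 4/(ζω_n) = 0.0359 s.

t_s ≈ 0.0359 s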